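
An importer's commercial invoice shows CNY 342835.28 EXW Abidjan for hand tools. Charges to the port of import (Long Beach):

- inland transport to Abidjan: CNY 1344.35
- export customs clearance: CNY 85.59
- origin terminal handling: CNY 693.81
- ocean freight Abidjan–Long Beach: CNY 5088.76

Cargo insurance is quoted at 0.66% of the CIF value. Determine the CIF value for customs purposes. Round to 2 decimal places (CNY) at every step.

CIF value: CNY 352373.45

Let C be the CIF value. C = EXW price + pre-shipment costs + freight + 0.66% × C
C − 0.66% × C = 342835.28 + 1344.35 + 85.59 + 693.81 + 5088.76
0.9934 × C = 350047.79
C = 350047.79 / 0.9934 = 352373.45
Insurance premium = 0.66% × 352373.45 = 2325.66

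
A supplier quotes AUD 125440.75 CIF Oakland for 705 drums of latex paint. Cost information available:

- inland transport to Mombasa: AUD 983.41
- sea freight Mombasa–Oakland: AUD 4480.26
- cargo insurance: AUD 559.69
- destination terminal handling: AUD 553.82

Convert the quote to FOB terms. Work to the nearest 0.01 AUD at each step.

FOB price: AUD 120400.80

Not relevant to the conversion: inland to port — on the seller under both CIF and FOB; already in the CIF price and stays in the FOB price. destination terminal — on the buyer under both terms; not part of either seller's price.
From CIF to FOB, the seller no longer bears: freight, insurance.
FOB price = 125440.75 − 4480.26 − 559.69 = 120400.80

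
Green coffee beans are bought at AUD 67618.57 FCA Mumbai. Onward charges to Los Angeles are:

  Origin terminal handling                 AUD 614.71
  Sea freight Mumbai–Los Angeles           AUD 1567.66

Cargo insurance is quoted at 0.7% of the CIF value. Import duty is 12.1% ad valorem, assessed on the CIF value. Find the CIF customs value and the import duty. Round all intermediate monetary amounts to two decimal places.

CIF value: AUD 70292.99; import duty: AUD 8505.45

Let C be the CIF value. C = FCA price + pre-shipment costs + freight + 0.7% × C
C − 0.7% × C = 67618.57 + 614.71 + 1567.66
0.993 × C = 69800.94
C = 69800.94 / 0.993 = 70292.99
Insurance premium = 0.7% × 70292.99 = 492.05
Import duty = 70292.99 × 12.1% = 8505.45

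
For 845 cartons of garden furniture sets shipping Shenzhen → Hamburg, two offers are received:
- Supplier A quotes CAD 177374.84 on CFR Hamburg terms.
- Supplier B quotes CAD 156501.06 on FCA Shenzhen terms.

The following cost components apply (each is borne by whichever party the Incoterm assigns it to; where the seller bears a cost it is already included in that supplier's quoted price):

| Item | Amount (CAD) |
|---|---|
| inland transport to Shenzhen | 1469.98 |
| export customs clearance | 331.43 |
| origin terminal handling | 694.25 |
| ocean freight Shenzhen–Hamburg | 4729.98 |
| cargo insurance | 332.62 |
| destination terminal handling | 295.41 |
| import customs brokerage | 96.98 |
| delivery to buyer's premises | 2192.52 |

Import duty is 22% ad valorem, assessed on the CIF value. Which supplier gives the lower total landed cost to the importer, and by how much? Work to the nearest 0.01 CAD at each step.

Supplier A (CFR):
CIF value = CFR price + insurance = 177374.84 + 332.62 = 177707.46
Import duty = 177707.46 × 22% = 39095.64
Buyer bears (A): 332.62 + 295.41 + 96.98 + 2192.52 = 2917.53
Landed cost (A) = invoice 177374.84 + 2917.53 + duty 39095.64 = 219388.01
Supplier B (FCA):
CIF value = FCA price + origin terminal + freight + insurance = 156501.06 + 694.25 + 4729.98 + 332.62 = 162257.91
Import duty = 162257.91 × 22% = 35696.74
Buyer bears (B): 694.25 + 4729.98 + 332.62 + 295.41 + 96.98 + 2192.52 = 8341.76
Landed cost (B) = invoice 156501.06 + 8341.76 + duty 35696.74 = 200539.56
Difference = |219388.01 − 200539.56| = 18848.45

Supplier B is cheaper by CAD 18848.45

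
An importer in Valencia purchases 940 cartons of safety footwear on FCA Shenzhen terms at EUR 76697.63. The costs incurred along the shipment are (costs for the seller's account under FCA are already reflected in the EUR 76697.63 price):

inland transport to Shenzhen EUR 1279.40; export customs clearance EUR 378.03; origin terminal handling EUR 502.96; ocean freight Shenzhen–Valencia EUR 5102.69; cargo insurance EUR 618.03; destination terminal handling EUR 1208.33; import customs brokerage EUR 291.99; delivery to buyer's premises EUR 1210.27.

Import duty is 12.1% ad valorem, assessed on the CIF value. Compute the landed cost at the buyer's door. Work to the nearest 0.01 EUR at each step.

Total landed cost: EUR 95665.38

FCA: the seller delivers export-cleared goods to the carrier; the buyer bears costs from that point.
Already in the invoice (seller's account under FCA): inland to port, export clearance — exclude.
CIF value = FCA price + origin terminal + freight + insurance = 76697.63 + 502.96 + 5102.69 + 618.03 = 82921.31
Import duty = 82921.31 × 12.1% = 10033.48
Buyer bears: origin terminal 502.96 + freight 5102.69 + insurance 618.03 + destination terminal 1208.33 + brokerage 291.99 + delivery 1210.27 + duty 10033.48 = 18967.75
Landed cost = invoice 76697.63 + 18967.75 = 95665.38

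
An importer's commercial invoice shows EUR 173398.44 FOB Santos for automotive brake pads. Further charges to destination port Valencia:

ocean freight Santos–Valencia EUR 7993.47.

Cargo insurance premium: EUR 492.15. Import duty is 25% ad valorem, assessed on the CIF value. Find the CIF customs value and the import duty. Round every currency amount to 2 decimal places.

CIF = FOB price + freight + insurance
CIF = 173398.44 + 7993.47 + 492.15 = 181884.06
Import duty = 181884.06 × 25% = 45471.02

CIF value: EUR 181884.06; import duty: EUR 45471.02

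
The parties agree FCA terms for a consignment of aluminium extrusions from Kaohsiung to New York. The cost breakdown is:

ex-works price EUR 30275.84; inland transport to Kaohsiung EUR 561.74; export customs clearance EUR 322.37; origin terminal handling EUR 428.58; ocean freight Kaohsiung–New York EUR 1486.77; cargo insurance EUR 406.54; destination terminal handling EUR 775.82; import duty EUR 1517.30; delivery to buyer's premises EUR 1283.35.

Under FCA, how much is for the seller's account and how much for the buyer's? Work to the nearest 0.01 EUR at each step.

Seller: EUR 31159.95; buyer: EUR 5898.36

FCA: the seller delivers export-cleared goods to the carrier; the buyer bears costs from that point.
Seller's account: goods 30275.84 + inland to port 561.74 + export clearance 322.37 = 31159.95
Buyer's account: origin terminal 428.58 + freight 1486.77 + insurance 406.54 + destination terminal 775.82 + duty 1517.30 + delivery 1283.35 = 5898.36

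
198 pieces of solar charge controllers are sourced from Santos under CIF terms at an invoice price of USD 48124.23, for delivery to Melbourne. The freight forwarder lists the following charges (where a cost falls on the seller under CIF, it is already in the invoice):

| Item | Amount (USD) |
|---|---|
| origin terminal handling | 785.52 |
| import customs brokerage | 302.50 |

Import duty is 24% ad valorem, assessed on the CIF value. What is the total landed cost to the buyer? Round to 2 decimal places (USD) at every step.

CIF: the seller pays costs through ocean freight and marine insurance to the destination port.
Already in the invoice (seller's account under CIF): origin terminal — exclude.
The CIF price already equals the CIF value: 48124.23
Import duty = 48124.23 × 24% = 11549.82
Buyer bears: brokerage 302.50 + duty 11549.82 = 11852.32
Landed cost = invoice 48124.23 + 11852.32 = 59976.55

Total landed cost: USD 59976.55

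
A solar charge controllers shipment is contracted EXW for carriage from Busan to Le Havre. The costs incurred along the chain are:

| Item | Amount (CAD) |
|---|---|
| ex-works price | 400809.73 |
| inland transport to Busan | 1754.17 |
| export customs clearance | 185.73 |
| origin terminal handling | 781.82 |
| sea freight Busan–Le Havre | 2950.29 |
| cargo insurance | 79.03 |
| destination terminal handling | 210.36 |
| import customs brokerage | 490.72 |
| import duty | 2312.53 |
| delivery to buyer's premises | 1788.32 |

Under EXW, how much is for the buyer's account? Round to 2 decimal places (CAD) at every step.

Buyer's account: CAD 10552.97

EXW: the seller makes goods available at their premises; the buyer bears all onward costs.
Seller's account: goods 400809.73 = 400809.73
Buyer's account: inland to port 1754.17 + export clearance 185.73 + origin terminal 781.82 + freight 2950.29 + insurance 79.03 + destination terminal 210.36 + brokerage 490.72 + duty 2312.53 + delivery 1788.32 = 10552.97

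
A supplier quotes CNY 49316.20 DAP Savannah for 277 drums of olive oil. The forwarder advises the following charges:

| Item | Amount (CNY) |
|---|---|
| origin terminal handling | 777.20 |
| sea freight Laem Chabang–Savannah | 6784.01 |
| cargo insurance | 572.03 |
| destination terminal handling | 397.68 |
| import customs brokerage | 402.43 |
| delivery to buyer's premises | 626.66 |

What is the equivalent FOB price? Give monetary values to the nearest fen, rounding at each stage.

FOB price: CNY 40935.82

Not relevant to the conversion: origin terminal — on the seller under both DAP and FOB; already in the DAP price and stays in the FOB price. brokerage — on the buyer under both terms; not part of either seller's price.
From DAP to FOB, the seller no longer bears: freight, insurance, destination terminal, delivery.
FOB price = 49316.20 − 6784.01 − 572.03 − 397.68 − 626.66 = 40935.82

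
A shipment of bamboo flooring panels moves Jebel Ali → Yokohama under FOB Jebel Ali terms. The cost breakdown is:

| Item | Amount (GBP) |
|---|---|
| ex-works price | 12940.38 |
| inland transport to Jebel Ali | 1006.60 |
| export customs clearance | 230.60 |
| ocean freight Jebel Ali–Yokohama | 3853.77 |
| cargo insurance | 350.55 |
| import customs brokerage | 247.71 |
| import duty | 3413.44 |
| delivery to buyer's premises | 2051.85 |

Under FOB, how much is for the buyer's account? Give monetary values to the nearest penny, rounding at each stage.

Buyer's account: GBP 9917.32

FOB: the seller bears costs until goods are on board at the origin port; the buyer bears freight, insurance and all costs thereafter.
Seller's account: goods 12940.38 + inland to port 1006.60 + export clearance 230.60 = 14177.58
Buyer's account: freight 3853.77 + insurance 350.55 + brokerage 247.71 + duty 3413.44 + delivery 2051.85 = 9917.32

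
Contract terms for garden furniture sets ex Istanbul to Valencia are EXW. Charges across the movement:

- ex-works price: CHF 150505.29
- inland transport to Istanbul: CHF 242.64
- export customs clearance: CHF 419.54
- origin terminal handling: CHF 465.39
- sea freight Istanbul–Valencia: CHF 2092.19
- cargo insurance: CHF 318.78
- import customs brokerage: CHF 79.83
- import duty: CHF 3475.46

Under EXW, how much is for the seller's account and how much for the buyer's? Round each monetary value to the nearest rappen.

EXW: the seller makes goods available at their premises; the buyer bears all onward costs.
Seller's account: goods 150505.29 = 150505.29
Buyer's account: inland to port 242.64 + export clearance 419.54 + origin terminal 465.39 + freight 2092.19 + insurance 318.78 + brokerage 79.83 + duty 3475.46 = 7093.83

Seller: CHF 150505.29; buyer: CHF 7093.83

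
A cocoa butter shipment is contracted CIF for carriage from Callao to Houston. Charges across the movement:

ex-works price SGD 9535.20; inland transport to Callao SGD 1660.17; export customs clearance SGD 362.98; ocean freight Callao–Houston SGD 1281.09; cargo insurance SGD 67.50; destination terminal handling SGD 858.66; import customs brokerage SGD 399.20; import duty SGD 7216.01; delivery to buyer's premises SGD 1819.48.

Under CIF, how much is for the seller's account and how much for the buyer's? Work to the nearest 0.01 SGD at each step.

Seller: SGD 12906.94; buyer: SGD 10293.35

CIF: the seller pays costs through ocean freight and marine insurance to the destination port.
Seller's account: goods 9535.20 + inland to port 1660.17 + export clearance 362.98 + freight 1281.09 + insurance 67.50 = 12906.94
Buyer's account: destination terminal 858.66 + brokerage 399.20 + duty 7216.01 + delivery 1819.48 = 10293.35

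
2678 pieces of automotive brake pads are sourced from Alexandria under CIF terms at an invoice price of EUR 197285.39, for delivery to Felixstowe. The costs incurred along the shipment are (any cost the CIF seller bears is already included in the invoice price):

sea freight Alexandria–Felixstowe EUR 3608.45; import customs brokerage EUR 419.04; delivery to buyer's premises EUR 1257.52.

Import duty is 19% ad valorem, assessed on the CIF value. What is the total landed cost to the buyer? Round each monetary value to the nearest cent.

CIF: the seller pays costs through ocean freight and marine insurance to the destination port.
Already in the invoice (seller's account under CIF): freight — exclude.
The CIF price already equals the CIF value: 197285.39
Import duty = 197285.39 × 19% = 37484.22
Buyer bears: brokerage 419.04 + delivery 1257.52 + duty 37484.22 = 39160.78
Landed cost = invoice 197285.39 + 39160.78 = 236446.17

Total landed cost: EUR 236446.17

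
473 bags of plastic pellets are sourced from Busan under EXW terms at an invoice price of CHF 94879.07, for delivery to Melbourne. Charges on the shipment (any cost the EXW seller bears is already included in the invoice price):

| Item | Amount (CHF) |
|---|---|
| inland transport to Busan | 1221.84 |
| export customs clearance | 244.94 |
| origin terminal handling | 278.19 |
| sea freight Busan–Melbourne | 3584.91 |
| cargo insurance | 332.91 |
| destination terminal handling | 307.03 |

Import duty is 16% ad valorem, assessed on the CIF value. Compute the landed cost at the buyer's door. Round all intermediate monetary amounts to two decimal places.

Total landed cost: CHF 116935.59

EXW: the seller makes goods available at their premises; the buyer bears all onward costs.
CIF value = EXW price + inland to port + export clearance + origin terminal + freight + insurance = 94879.07 + 1221.84 + 244.94 + 278.19 + 3584.91 + 332.91 = 100541.86
Import duty = 100541.86 × 16% = 16086.70
Buyer bears: inland to port 1221.84 + export clearance 244.94 + origin terminal 278.19 + freight 3584.91 + insurance 332.91 + destination terminal 307.03 + duty 16086.70 = 22056.52
Landed cost = invoice 94879.07 + 22056.52 = 116935.59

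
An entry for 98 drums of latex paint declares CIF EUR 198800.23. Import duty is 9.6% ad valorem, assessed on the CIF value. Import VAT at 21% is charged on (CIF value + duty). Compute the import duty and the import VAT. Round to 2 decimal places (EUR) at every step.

Import duty: EUR 19084.82; import VAT: EUR 45755.86

Import duty = 198800.23 × 9.6% = 19084.82
VAT base = CIF + duty = 198800.23 + 19084.82 = 217885.05
Import VAT = 217885.05 × 21% = 45755.86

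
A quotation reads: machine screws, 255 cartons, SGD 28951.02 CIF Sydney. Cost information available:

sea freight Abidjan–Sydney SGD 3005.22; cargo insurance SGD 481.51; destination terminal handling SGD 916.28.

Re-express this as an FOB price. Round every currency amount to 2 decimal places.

FOB price: SGD 25464.29

Not relevant to the conversion: destination terminal — on the buyer under both terms; not part of either seller's price.
From CIF to FOB, the seller no longer bears: freight, insurance.
FOB price = 28951.02 − 3005.22 − 481.51 = 25464.29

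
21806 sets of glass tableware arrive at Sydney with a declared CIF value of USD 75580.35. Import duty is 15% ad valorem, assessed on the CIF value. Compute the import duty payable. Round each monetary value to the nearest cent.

Import duty = 75580.35 × 15% = 11337.05

Import duty: USD 11337.05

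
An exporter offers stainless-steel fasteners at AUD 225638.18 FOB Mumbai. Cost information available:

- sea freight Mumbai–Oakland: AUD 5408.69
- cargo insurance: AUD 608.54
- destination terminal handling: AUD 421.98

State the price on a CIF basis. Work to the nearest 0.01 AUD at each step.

Not relevant to the conversion: destination terminal — on the buyer under both terms; not part of either seller's price.
From FOB to CIF, the seller additionally bears: freight, insurance.
CIF price = 225638.18 + 5408.69 + 608.54 = 231655.41

CIF price: AUD 231655.41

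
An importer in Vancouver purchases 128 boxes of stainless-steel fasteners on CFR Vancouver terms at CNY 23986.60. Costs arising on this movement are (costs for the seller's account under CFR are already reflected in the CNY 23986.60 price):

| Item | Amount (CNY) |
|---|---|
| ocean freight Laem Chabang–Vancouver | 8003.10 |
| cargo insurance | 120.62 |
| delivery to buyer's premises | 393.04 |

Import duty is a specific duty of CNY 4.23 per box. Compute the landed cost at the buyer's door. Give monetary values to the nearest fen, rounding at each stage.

CFR: the seller pays costs through ocean freight to the destination port, but not insurance.
Already in the invoice (seller's account under CFR): freight — exclude.
CIF value = CFR price + insurance = 23986.60 + 120.62 = 24107.22
Import duty = 128 × 4.23 = 541.44
Buyer bears: insurance 120.62 + delivery 393.04 + duty 541.44 = 1055.10
Landed cost = invoice 23986.60 + 1055.10 = 25041.70

Total landed cost: CNY 25041.70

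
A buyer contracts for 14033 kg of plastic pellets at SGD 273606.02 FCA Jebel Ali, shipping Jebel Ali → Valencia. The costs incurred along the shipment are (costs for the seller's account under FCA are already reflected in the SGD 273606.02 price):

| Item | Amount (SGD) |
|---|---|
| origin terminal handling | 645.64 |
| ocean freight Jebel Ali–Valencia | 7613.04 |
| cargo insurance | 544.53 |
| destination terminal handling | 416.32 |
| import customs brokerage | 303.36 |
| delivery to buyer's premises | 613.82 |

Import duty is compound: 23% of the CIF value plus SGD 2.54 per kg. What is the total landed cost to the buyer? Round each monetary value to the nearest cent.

Total landed cost: SGD 384340.67

FCA: the seller delivers export-cleared goods to the carrier; the buyer bears costs from that point.
CIF value = FCA price + origin terminal + freight + insurance = 273606.02 + 645.64 + 7613.04 + 544.53 = 282409.23
Ad valorem component: 282409.23 × 23% = 64954.12
Specific component: 14033 × 2.54 = 35643.82
Import duty = 64954.12 + 35643.82 = 100597.94
Buyer bears: origin terminal 645.64 + freight 7613.04 + insurance 544.53 + destination terminal 416.32 + brokerage 303.36 + delivery 613.82 + duty 100597.94 = 110734.65
Landed cost = invoice 273606.02 + 110734.65 = 384340.67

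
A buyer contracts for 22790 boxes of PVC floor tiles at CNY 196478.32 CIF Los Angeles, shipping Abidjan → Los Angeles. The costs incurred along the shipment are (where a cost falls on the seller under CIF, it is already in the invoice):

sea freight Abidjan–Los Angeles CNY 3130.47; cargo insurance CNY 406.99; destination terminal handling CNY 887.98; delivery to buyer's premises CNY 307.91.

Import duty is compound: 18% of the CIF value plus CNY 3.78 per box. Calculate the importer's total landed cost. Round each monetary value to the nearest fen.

Total landed cost: CNY 319186.51

CIF: the seller pays costs through ocean freight and marine insurance to the destination port.
Already in the invoice (seller's account under CIF): freight, insurance — exclude.
The CIF price already equals the CIF value: 196478.32
Ad valorem component: 196478.32 × 18% = 35366.10
Specific component: 22790 × 3.78 = 86146.20
Import duty = 35366.10 + 86146.20 = 121512.30
Buyer bears: destination terminal 887.98 + delivery 307.91 + duty 121512.30 = 122708.19
Landed cost = invoice 196478.32 + 122708.19 = 319186.51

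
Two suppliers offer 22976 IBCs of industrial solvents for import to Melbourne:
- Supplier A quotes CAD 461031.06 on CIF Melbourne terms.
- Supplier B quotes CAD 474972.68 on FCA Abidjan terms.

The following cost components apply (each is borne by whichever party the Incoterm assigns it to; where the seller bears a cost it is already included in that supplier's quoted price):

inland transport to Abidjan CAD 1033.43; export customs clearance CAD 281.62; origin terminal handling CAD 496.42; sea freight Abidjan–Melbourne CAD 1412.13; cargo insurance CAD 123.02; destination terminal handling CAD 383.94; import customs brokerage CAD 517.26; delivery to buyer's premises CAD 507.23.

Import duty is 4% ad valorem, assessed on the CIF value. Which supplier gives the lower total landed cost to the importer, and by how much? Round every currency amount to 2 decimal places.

Supplier A (CIF):
The CIF price already equals the CIF value: 461031.06
Import duty = 461031.06 × 4% = 18441.24
Buyer bears (A): 383.94 + 517.26 + 507.23 = 1408.43
Landed cost (A) = invoice 461031.06 + 1408.43 + duty 18441.24 = 480880.73
Supplier B (FCA):
CIF value = FCA price + origin terminal + freight + insurance = 474972.68 + 496.42 + 1412.13 + 123.02 = 477004.25
Import duty = 477004.25 × 4% = 19080.17
Buyer bears (B): 496.42 + 1412.13 + 123.02 + 383.94 + 517.26 + 507.23 = 3440.00
Landed cost (B) = invoice 474972.68 + 3440.00 + duty 19080.17 = 497492.85
Difference = |480880.73 − 497492.85| = 16612.12

Supplier A is cheaper by CAD 16612.12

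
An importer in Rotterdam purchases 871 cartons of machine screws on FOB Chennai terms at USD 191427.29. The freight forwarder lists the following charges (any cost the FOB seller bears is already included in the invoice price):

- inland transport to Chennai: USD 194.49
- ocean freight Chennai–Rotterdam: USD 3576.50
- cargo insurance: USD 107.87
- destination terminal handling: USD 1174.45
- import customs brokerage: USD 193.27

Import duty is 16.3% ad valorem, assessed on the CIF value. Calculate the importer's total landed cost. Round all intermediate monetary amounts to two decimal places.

FOB: the seller bears costs until goods are on board at the origin port; the buyer bears freight, insurance and all costs thereafter.
Already in the invoice (seller's account under FOB): inland to port — exclude.
CIF value = FOB price + freight + insurance = 191427.29 + 3576.50 + 107.87 = 195111.66
Import duty = 195111.66 × 16.3% = 31803.20
Buyer bears: freight 3576.50 + insurance 107.87 + destination terminal 1174.45 + brokerage 193.27 + duty 31803.20 = 36855.29
Landed cost = invoice 191427.29 + 36855.29 = 228282.58

Total landed cost: USD 228282.58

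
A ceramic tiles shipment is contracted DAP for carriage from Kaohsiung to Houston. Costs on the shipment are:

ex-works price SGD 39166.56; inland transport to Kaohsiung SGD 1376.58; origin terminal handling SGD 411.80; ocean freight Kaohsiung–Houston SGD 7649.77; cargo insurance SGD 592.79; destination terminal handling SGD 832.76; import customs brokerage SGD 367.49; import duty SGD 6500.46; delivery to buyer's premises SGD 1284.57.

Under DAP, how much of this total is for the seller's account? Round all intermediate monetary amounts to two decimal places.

Seller's account: SGD 51314.83

DAP: the seller bears all costs to the named destination except import duty and clearance.
Seller's account: goods 39166.56 + inland to port 1376.58 + origin terminal 411.80 + freight 7649.77 + insurance 592.79 + destination terminal 832.76 + delivery 1284.57 = 51314.83
Buyer's account: brokerage 367.49 + duty 6500.46 = 6867.95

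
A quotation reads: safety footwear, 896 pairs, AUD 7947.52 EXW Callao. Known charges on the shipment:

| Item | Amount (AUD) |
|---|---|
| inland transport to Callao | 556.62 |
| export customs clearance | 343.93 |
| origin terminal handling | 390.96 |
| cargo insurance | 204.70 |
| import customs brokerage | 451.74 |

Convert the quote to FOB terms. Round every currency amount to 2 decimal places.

FOB price: AUD 9239.03

Not relevant to the conversion: insurance, brokerage — on the buyer under both terms; not part of either seller's price.
From EXW to FOB, the seller additionally bears: inland to port, export clearance, origin terminal.
FOB price = 7947.52 + 556.62 + 343.93 + 390.96 = 9239.03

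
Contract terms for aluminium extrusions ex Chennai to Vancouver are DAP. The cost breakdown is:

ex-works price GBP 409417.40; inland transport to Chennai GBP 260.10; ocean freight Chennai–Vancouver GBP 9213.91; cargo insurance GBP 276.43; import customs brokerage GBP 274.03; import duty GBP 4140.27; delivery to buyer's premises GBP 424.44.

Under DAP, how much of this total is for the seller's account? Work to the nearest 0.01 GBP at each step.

DAP: the seller bears all costs to the named destination except import duty and clearance.
Seller's account: goods 409417.40 + inland to port 260.10 + freight 9213.91 + insurance 276.43 + delivery 424.44 = 419592.28
Buyer's account: brokerage 274.03 + duty 4140.27 = 4414.30

Seller's account: GBP 419592.28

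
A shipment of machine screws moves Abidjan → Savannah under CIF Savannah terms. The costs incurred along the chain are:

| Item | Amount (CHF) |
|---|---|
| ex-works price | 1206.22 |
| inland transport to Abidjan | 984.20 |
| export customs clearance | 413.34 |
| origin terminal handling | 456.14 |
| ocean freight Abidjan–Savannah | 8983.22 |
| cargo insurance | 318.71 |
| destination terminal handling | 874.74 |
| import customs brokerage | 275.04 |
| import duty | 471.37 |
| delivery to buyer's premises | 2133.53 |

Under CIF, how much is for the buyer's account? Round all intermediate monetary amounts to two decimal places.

CIF: the seller pays costs through ocean freight and marine insurance to the destination port.
Seller's account: goods 1206.22 + inland to port 984.20 + export clearance 413.34 + origin terminal 456.14 + freight 8983.22 + insurance 318.71 = 12361.83
Buyer's account: destination terminal 874.74 + brokerage 275.04 + duty 471.37 + delivery 2133.53 = 3754.68

Buyer's account: CHF 3754.68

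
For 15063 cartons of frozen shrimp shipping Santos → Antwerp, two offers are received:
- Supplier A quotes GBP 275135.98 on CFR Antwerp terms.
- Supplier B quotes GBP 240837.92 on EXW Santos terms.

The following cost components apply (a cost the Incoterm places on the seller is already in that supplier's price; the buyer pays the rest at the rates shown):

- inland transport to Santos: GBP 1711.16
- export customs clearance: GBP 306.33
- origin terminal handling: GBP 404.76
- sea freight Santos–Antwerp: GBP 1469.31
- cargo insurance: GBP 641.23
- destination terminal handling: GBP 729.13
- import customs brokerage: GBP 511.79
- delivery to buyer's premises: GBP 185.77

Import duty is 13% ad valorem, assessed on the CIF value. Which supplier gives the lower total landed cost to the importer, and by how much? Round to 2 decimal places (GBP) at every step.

Supplier B is cheaper by GBP 34359.35

Supplier A (CFR):
CIF value = CFR price + insurance = 275135.98 + 641.23 = 275777.21
Import duty = 275777.21 × 13% = 35851.04
Buyer bears (A): 641.23 + 729.13 + 511.79 + 185.77 = 2067.92
Landed cost (A) = invoice 275135.98 + 2067.92 + duty 35851.04 = 313054.94
Supplier B (EXW):
CIF value = EXW price + inland to port + export clearance + origin terminal + freight + insurance = 240837.92 + 1711.16 + 306.33 + 404.76 + 1469.31 + 641.23 = 245370.71
Import duty = 245370.71 × 13% = 31898.19
Buyer bears (B): 1711.16 + 306.33 + 404.76 + 1469.31 + 641.23 + 729.13 + 511.79 + 185.77 = 5959.48
Landed cost (B) = invoice 240837.92 + 5959.48 + duty 31898.19 = 278695.59
Difference = |313054.94 − 278695.59| = 34359.35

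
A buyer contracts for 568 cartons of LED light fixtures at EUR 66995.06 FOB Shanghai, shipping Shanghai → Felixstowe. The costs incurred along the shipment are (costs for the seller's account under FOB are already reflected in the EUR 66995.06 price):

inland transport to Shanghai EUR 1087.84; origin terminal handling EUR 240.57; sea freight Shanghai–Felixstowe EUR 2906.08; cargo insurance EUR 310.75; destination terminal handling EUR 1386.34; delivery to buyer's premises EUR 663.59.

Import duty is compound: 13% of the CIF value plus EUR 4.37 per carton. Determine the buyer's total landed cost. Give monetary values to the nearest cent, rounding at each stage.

Total landed cost: EUR 83871.53

FOB: the seller bears costs until goods are on board at the origin port; the buyer bears freight, insurance and all costs thereafter.
Already in the invoice (seller's account under FOB): inland to port, origin terminal — exclude.
CIF value = FOB price + freight + insurance = 66995.06 + 2906.08 + 310.75 = 70211.89
Ad valorem component: 70211.89 × 13% = 9127.55
Specific component: 568 × 4.37 = 2482.16
Import duty = 9127.55 + 2482.16 = 11609.71
Buyer bears: freight 2906.08 + insurance 310.75 + destination terminal 1386.34 + delivery 663.59 + duty 11609.71 = 16876.47
Landed cost = invoice 66995.06 + 16876.47 = 83871.53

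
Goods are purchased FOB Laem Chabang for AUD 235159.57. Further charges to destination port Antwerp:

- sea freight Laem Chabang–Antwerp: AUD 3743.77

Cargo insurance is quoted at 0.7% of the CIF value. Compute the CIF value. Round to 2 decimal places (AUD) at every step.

Let C be the CIF value. C = FOB price + freight + 0.7% × C
C − 0.7% × C = 235159.57 + 3743.77
0.993 × C = 238903.34
C = 238903.34 / 0.993 = 240587.45
Insurance premium = 0.7% × 240587.45 = 1684.11

CIF value: AUD 240587.45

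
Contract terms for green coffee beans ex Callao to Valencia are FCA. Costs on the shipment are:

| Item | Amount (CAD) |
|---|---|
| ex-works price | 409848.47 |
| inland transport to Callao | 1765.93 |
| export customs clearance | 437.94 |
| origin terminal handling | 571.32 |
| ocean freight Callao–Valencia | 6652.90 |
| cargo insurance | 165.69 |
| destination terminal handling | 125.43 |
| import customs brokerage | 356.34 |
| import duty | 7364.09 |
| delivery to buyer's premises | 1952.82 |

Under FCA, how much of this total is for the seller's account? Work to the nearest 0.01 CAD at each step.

FCA: the seller delivers export-cleared goods to the carrier; the buyer bears costs from that point.
Seller's account: goods 409848.47 + inland to port 1765.93 + export clearance 437.94 = 412052.34
Buyer's account: origin terminal 571.32 + freight 6652.90 + insurance 165.69 + destination terminal 125.43 + brokerage 356.34 + duty 7364.09 + delivery 1952.82 = 17188.59

Seller's account: CAD 412052.34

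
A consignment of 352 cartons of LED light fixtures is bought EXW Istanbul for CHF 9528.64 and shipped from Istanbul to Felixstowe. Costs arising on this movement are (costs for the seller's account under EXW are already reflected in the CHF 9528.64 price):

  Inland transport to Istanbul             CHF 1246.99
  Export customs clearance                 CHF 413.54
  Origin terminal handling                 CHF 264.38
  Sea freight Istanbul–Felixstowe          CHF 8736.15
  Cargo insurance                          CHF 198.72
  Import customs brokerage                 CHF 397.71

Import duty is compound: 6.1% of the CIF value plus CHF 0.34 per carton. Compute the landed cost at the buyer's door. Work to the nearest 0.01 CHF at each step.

Total landed cost: CHF 22149.50

EXW: the seller makes goods available at their premises; the buyer bears all onward costs.
CIF value = EXW price + inland to port + export clearance + origin terminal + freight + insurance = 9528.64 + 1246.99 + 413.54 + 264.38 + 8736.15 + 198.72 = 20388.42
Ad valorem component: 20388.42 × 6.1% = 1243.69
Specific component: 352 × 0.34 = 119.68
Import duty = 1243.69 + 119.68 = 1363.37
Buyer bears: inland to port 1246.99 + export clearance 413.54 + origin terminal 264.38 + freight 8736.15 + insurance 198.72 + brokerage 397.71 + duty 1363.37 = 12620.86
Landed cost = invoice 9528.64 + 12620.86 = 22149.50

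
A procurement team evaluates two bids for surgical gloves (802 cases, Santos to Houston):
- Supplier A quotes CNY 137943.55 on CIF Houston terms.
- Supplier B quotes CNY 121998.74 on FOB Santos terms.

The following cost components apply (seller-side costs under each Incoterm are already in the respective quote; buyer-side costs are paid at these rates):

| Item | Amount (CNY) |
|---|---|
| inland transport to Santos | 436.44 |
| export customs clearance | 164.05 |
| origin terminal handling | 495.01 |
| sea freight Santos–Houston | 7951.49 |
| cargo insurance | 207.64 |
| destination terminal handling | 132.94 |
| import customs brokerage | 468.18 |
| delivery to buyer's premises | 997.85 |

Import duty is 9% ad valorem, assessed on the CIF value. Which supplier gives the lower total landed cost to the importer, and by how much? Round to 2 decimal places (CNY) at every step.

Supplier B is cheaper by CNY 8486.39

Supplier A (CIF):
The CIF price already equals the CIF value: 137943.55
Import duty = 137943.55 × 9% = 12414.92
Buyer bears (A): 132.94 + 468.18 + 997.85 = 1598.97
Landed cost (A) = invoice 137943.55 + 1598.97 + duty 12414.92 = 151957.44
Supplier B (FOB):
CIF value = FOB price + freight + insurance = 121998.74 + 7951.49 + 207.64 = 130157.87
Import duty = 130157.87 × 9% = 11714.21
Buyer bears (B): 7951.49 + 207.64 + 132.94 + 468.18 + 997.85 = 9758.10
Landed cost (B) = invoice 121998.74 + 9758.10 + duty 11714.21 = 143471.05
Difference = |151957.44 − 143471.05| = 8486.39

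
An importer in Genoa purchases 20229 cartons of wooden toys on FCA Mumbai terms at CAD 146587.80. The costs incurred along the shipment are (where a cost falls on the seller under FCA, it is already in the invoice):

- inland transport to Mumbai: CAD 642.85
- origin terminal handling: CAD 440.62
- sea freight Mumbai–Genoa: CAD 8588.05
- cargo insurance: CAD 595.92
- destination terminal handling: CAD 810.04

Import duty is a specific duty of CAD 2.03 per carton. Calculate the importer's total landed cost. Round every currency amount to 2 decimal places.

FCA: the seller delivers export-cleared goods to the carrier; the buyer bears costs from that point.
Already in the invoice (seller's account under FCA): inland to port — exclude.
CIF value = FCA price + origin terminal + freight + insurance = 146587.80 + 440.62 + 8588.05 + 595.92 = 156212.39
Import duty = 20229 × 2.03 = 41064.87
Buyer bears: origin terminal 440.62 + freight 8588.05 + insurance 595.92 + destination terminal 810.04 + duty 41064.87 = 51499.50
Landed cost = invoice 146587.80 + 51499.50 = 198087.30

Total landed cost: CAD 198087.30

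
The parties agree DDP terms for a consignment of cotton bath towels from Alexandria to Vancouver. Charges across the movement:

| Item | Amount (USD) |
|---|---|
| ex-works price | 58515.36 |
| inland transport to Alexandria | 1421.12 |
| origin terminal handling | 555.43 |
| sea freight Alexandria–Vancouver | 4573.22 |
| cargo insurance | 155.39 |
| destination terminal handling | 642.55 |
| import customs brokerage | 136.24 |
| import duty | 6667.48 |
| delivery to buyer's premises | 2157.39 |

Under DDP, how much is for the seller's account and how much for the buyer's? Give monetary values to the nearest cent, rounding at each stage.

DDP: the seller bears all costs including import duty.
Seller's account: goods 58515.36 + inland to port 1421.12 + origin terminal 555.43 + freight 4573.22 + insurance 155.39 + destination terminal 642.55 + brokerage 136.24 + duty 6667.48 + delivery 2157.39 = 74824.18
Buyer's account: 0.00

Seller: USD 74824.18; buyer: USD 0.00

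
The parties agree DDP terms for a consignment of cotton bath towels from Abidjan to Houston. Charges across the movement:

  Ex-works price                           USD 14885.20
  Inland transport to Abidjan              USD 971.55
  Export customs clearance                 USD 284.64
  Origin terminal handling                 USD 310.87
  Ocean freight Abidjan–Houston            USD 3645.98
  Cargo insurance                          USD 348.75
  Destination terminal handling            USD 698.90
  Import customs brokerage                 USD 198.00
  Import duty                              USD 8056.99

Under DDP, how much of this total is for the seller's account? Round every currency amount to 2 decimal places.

DDP: the seller bears all costs including import duty.
Seller's account: goods 14885.20 + inland to port 971.55 + export clearance 284.64 + origin terminal 310.87 + freight 3645.98 + insurance 348.75 + destination terminal 698.90 + brokerage 198.00 + duty 8056.99 = 29400.88
Buyer's account: 0.00

Seller's account: USD 29400.88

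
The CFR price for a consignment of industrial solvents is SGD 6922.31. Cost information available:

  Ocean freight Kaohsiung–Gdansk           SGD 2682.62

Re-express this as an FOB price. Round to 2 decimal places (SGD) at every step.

From CFR to FOB, the seller no longer bears: freight.
FOB price = 6922.31 − 2682.62 = 4239.69

FOB price: SGD 4239.69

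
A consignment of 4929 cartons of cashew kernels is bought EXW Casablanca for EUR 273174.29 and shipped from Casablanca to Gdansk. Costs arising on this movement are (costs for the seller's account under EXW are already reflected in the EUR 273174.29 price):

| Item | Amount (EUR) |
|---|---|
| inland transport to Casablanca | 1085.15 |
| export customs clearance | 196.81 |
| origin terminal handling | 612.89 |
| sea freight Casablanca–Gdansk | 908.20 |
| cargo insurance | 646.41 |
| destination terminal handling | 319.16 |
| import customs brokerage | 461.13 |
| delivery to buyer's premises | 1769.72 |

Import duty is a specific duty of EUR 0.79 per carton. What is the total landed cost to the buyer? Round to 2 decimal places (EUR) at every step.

Total landed cost: EUR 283067.67

EXW: the seller makes goods available at their premises; the buyer bears all onward costs.
CIF value = EXW price + inland to port + export clearance + origin terminal + freight + insurance = 273174.29 + 1085.15 + 196.81 + 612.89 + 908.20 + 646.41 = 276623.75
Import duty = 4929 × 0.79 = 3893.91
Buyer bears: inland to port 1085.15 + export clearance 196.81 + origin terminal 612.89 + freight 908.20 + insurance 646.41 + destination terminal 319.16 + brokerage 461.13 + delivery 1769.72 + duty 3893.91 = 9893.38
Landed cost = invoice 273174.29 + 9893.38 = 283067.67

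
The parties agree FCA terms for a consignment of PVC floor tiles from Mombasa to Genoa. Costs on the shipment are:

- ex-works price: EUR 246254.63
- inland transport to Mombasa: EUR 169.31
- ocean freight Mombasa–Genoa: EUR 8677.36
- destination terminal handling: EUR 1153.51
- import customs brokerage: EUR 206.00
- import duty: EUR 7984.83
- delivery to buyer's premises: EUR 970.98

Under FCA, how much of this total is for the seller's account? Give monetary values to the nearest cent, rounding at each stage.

FCA: the seller delivers export-cleared goods to the carrier; the buyer bears costs from that point.
Seller's account: goods 246254.63 + inland to port 169.31 = 246423.94
Buyer's account: freight 8677.36 + destination terminal 1153.51 + brokerage 206.00 + duty 7984.83 + delivery 970.98 = 18992.68

Seller's account: EUR 246423.94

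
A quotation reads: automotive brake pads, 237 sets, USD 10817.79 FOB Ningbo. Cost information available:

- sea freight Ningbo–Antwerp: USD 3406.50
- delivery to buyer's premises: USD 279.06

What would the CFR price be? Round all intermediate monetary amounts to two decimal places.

Not relevant to the conversion: delivery — on the buyer under both terms; not part of either seller's price.
From FOB to CFR, the seller additionally bears: freight.
CFR price = 10817.79 + 3406.50 = 14224.29

CFR price: USD 14224.29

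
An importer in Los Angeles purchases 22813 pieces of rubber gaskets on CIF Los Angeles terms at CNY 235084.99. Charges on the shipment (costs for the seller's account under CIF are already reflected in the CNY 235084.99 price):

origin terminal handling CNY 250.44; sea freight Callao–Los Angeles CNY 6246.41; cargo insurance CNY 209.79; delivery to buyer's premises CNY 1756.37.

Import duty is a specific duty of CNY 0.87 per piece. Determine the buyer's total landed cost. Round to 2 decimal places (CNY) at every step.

Total landed cost: CNY 256688.67

CIF: the seller pays costs through ocean freight and marine insurance to the destination port.
Already in the invoice (seller's account under CIF): origin terminal, freight, insurance — exclude.
The CIF price already equals the CIF value: 235084.99
Import duty = 22813 × 0.87 = 19847.31
Buyer bears: delivery 1756.37 + duty 19847.31 = 21603.68
Landed cost = invoice 235084.99 + 21603.68 = 256688.67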